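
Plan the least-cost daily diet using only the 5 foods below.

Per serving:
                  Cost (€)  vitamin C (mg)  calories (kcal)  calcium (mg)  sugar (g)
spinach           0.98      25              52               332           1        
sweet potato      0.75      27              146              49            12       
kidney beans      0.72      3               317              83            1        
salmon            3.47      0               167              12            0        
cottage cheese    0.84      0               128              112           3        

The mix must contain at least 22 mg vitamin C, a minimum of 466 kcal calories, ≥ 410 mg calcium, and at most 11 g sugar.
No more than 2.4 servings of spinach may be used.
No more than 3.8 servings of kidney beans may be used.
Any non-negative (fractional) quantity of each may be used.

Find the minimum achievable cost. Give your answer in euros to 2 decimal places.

Let x1 = servings of spinach, x2 = servings of sweet potato, x3 = servings of kidney beans, x4 = servings of salmon, x5 = servings of cottage cheese.
Minimize 0.98x1 + 0.75x2 + 0.72x3 + 3.47x4 + 0.84x5 s.t.:
  25x1 + 27x2 + 3x3 ≥ 22   (vitamin C)
  52x1 + 146x2 + 317x3 + 167x4 + 128x5 ≥ 466   (calories)
  332x1 + 49x2 + 83x3 + 12x4 + 112x5 ≥ 410   (calcium)
  1x1 + 12x2 + 1x3 + 3x5 ≤ 11   (sugar)
  x1 ≤ 2.4
  x3 ≤ 3.8
  x1, x2, x3, x4, x5 ≥ 0.
The minimum-cost mix takes nothing from sweet potato, salmon, cottage cheese — only spinach, kidney beans. The calories and calcium requirements are met with equality.
So spinach = 0.9045 servings, kidney beans = 1.322 servings.
Total cost: 0.98·0.9045 + 0.72·1.322 = 1.8383.

€1.84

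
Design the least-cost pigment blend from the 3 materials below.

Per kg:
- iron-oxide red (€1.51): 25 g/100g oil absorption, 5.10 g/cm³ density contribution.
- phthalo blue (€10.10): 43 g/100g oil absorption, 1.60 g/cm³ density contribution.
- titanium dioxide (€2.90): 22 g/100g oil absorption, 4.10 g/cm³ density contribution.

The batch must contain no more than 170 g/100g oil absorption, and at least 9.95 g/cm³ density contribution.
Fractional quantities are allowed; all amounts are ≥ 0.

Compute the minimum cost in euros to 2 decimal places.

Set it up as a linear program. Let x1 = kg of iron-oxide red, x2 = kg of phthalo blue, x3 = kg of titanium dioxide.
Minimise 1.51x1 + 10.1x2 + 2.9x3 subject to:
  25x1 + 43x2 + 22x3 ≤ 170   (oil absorption)
  5.1x1 + 1.6x2 + 4.1x3 ≥ 9.95   (density contribution)
  x1, x2, x3 ≥ 0.
The optimal basis is {iron-oxide red}; phthalo blue, titanium dioxide drop out. Binding constraint: density contribution.
Solving gives x1 = 1.951.
Objective = 1.51·1.951 = 2.9460.

€2.95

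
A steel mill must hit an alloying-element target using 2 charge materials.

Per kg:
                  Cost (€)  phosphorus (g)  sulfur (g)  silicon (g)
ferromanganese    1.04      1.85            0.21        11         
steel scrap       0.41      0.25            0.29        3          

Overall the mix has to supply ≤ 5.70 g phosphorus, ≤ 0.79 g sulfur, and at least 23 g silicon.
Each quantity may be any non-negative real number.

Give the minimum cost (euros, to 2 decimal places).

€2.17

Let x1 = kg of ferromanganese, x2 = kg of steel scrap.
Minimise 1.04x1 + 0.41x2 s.t.:
  1.85x1 + 0.25x2 ≤ 5.7   (phosphorus)
  0.21x1 + 0.29x2 ≤ 0.79   (sulfur)
  11x1 + 3x2 ≥ 23   (silicon)
  x1, x2 ≥ 0.
At the optimum only ferromanganese is positive (steel scrap = 0). There the silicon constraint is tight.
So ferromanganese = 2.091 kg.
Cost = 1.04·2.091 = 2.1746.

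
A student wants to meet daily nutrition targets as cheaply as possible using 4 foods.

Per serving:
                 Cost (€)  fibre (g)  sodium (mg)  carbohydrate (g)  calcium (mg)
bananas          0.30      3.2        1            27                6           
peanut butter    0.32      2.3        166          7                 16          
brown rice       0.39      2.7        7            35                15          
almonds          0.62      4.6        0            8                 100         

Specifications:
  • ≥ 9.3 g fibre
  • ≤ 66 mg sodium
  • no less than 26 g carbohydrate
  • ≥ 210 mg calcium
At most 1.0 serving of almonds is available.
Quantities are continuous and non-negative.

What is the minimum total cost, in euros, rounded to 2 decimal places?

Treat it as an LP. Let x1 = servings of bananas, x2 = servings of peanut butter, x3 = servings of brown rice, x4 = servings of almonds.
Minimise 0.3x1 + 0.32x2 + 0.39x3 + 0.62x4 subject to:
  3.2x1 + 2.3x2 + 2.7x3 + 4.6x4 ≥ 9.3   (fibre)
  1x1 + 166x2 + 7x3 ≤ 66   (sodium)
  27x1 + 7x2 + 35x3 + 8x4 ≥ 26   (carbohydrate)
  6x1 + 16x2 + 15x3 + 100x4 ≥ 210   (calcium)
  x4 ≤ 1
  x1, x2, x3, x4 ≥ 0.
The optimal basis is {peanut butter, brown rice, almonds}; bananas drops out. The sodium, calcium, the almonds cap requirements are met with equality.
That vertex is x2 = 0.09251, x3 = 7.235, x4 = 1.
Total cost: 0.32·0.09251 + 0.39·7.235 + 0.62·1 = 3.4713.

€3.47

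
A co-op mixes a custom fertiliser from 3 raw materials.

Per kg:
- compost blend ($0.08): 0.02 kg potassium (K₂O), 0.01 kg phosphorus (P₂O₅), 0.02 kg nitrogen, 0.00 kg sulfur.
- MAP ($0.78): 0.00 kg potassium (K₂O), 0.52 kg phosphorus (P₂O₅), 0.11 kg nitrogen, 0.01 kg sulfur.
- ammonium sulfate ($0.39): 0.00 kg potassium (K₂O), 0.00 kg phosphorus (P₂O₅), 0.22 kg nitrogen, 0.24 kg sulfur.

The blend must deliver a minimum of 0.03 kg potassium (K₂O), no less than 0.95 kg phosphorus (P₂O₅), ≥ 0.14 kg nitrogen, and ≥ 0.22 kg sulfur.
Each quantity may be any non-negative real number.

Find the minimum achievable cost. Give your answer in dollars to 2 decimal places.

$1.85

Set it up as a linear program. Let x1 = kg of compost blend, x2 = kg of MAP, x3 = kg of ammonium sulfate.
Minimise 0.08x1 + 0.78x2 + 0.39x3 s.t.:
  0.02x1 ≥ 0.03   (potassium (K₂O))
  0.01x1 + 0.52x2 ≥ 0.95   (phosphorus (P₂O₅))
  0.02x1 + 0.11x2 + 0.22x3 ≥ 0.14   (nitrogen)
  0.01x2 + 0.24x3 ≥ 0.22   (sulfur)
  x1, x2, x3 ≥ 0.
The optimal mix uses every input. There the potassium (K₂O), phosphorus (P₂O₅), sulfur constraints are tight.
That vertex is x1 = 1.5, x2 = 1.798, x3 = 0.8417.
Hence cost = 0.08·1.5 + 0.78·1.798 + 0.39·0.8417 = $1.8507.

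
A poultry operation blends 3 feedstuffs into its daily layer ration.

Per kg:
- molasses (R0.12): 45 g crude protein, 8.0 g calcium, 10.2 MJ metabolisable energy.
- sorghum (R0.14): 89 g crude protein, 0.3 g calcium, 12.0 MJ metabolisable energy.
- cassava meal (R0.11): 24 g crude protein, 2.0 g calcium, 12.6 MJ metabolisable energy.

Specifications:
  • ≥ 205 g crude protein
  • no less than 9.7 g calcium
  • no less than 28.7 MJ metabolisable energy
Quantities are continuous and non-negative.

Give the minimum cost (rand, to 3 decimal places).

This is a linear program. Let x1 = kg of molasses, x2 = kg of sorghum, x3 = kg of cassava meal.
Minimize 0.12x1 + 0.14x2 + 0.11x3 subject to:
  45x1 + 89x2 + 24x3 ≥ 205   (crude protein)
  8x1 + 0.3x2 + 2x3 ≥ 9.7   (calcium)
  10.2x1 + 12x2 + 12.6x3 ≥ 28.7   (metabolisable energy)
  x1, x2, x3 ≥ 0.
The optimal basis is {molasses, sorghum}; cassava meal drops out. There the crude protein and calcium constraints are tight.
That vertex is x1 = 1.148, x2 = 1.723.
Total cost: 0.12·1.148 + 0.14·1.723 = 0.37898.

R0.379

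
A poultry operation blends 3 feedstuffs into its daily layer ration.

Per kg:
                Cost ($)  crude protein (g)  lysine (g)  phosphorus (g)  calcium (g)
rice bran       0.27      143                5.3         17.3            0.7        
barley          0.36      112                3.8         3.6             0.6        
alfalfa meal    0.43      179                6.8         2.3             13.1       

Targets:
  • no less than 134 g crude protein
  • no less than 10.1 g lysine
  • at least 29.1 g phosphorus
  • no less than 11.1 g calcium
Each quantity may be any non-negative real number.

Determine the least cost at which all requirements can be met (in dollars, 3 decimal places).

Let x1 = kg of rice bran, x2 = kg of barley, x3 = kg of alfalfa meal.
Minimize 0.27x1 + 0.36x2 + 0.43x3 subject to:
  143x1 + 112x2 + 179x3 ≥ 134   (crude protein)
  5.3x1 + 3.8x2 + 6.8x3 ≥ 10.1   (lysine)
  17.3x1 + 3.6x2 + 2.3x3 ≥ 29.1   (phosphorus)
  0.7x1 + 0.6x2 + 13.1x3 ≥ 11.1   (calcium)
  x1, x2, x3 ≥ 0.
The cheapest feasible vertex uses only rice bran, alfalfa meal; barley is not used. There the phosphorus and calcium constraints are tight.
Optimal quantities: rice bran = 1.581 kg, alfalfa meal = 0.7629 kg.
Cost = 0.27·1.581 + 0.43·0.7629 = 0.75492.

$0.755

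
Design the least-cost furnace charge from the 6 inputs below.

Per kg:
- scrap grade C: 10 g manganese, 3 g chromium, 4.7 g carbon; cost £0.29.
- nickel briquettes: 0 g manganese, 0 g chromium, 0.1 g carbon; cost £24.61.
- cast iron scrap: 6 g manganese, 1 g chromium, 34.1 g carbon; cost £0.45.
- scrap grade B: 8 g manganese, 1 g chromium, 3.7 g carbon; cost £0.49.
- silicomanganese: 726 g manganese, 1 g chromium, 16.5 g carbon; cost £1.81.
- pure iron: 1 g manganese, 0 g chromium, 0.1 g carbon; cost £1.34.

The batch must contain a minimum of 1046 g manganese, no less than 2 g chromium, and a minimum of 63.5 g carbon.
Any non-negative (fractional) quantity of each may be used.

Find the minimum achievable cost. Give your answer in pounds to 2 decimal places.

Treat it as an LP. Let x1 = kg of scrap grade C, x2 = kg of nickel briquettes, x3 = kg of cast iron scrap, x4 = kg of scrap grade B, x5 = kg of silicomanganese, x6 = kg of pure iron.
min 0.29x1 + 24.61x2 + 0.45x3 + 0.49x4 + 1.81x5 + 1.34x6 s.t.:
  10x1 + 6x3 + 8x4 + 726x5 + 1x6 ≥ 1046   (manganese)
  3x1 + 1x3 + 1x4 + 1x5 ≥ 2   (chromium)
  4.7x1 + 0.1x2 + 34.1x3 + 3.7x4 + 16.5x5 + 0.1x6 ≥ 63.5   (carbon)
  x1, x2, x3, x4, x5, x6 ≥ 0.
At the optimum only cast iron scrap, silicomanganese are positive (scrap grade C, nickel briquettes, scrap grade B, pure iron = 0). The manganese and carbon requirements are met with equality.
Solving gives x3 = 1.17, x5 = 1.431.
Total cost: 0.45·1.17 + 1.81·1.431 = 3.1166.

£3.12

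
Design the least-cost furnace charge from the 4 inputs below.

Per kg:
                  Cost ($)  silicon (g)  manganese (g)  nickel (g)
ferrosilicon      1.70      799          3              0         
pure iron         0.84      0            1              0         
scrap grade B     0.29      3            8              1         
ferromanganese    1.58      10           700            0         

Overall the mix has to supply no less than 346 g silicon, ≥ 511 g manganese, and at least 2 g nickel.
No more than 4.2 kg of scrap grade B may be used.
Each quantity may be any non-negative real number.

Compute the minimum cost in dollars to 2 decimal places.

Treat it as an LP. Let x1 = kg of ferrosilicon, x2 = kg of pure iron, x3 = kg of scrap grade B, x4 = kg of ferromanganese.
Minimize 1.7x1 + 0.84x2 + 0.29x3 + 1.58x4 with:
  799x1 + 3x3 + 10x4 ≥ 346   (silicon)
  3x1 + 1x2 + 8x3 + 700x4 ≥ 511   (manganese)
  1x3 ≥ 2   (nickel)
  x3 ≤ 4.2
  x1, x2, x3, x4 ≥ 0.
The cheapest feasible vertex uses only ferrosilicon, scrap grade B, ferromanganese; pure iron is not used. The silicon, manganese, nickel requirements are met with equality.
That vertex is x1 = 0.4167, x3 = 2, x4 = 0.7054.
Objective = 1.7·0.4167 + 0.29·2 + 1.58·0.7054 = 2.4029.

$2.40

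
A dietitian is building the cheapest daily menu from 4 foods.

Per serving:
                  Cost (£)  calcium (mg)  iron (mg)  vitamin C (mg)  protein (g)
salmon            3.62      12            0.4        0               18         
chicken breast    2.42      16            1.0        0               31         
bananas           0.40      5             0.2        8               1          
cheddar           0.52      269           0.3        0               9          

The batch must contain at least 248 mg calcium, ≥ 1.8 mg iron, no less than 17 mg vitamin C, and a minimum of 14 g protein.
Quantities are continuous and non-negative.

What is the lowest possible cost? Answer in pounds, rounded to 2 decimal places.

Let x1 = servings of salmon, x2 = servings of chicken breast, x3 = servings of bananas, x4 = servings of cheddar.
Minimise 3.62x1 + 2.42x2 + 0.4x3 + 0.52x4 with:
  12x1 + 16x2 + 5x3 + 269x4 ≥ 248   (calcium)
  0.4x1 + 1x2 + 0.2x3 + 0.3x4 ≥ 1.8   (iron)
  8x3 ≥ 17   (vitamin C)
  18x1 + 31x2 + 1x3 + 9x4 ≥ 14   (protein)
  x1, x2, x3, x4 ≥ 0.
The cheapest feasible vertex uses only bananas, cheddar; salmon, chicken breast are not used. The iron and vitamin C requirements are met with equality.
So bananas = 2.125 servings, cheddar = 4.583 servings.
Hence cost = 0.4·2.125 + 0.52·4.583 = £3.2332.

£3.23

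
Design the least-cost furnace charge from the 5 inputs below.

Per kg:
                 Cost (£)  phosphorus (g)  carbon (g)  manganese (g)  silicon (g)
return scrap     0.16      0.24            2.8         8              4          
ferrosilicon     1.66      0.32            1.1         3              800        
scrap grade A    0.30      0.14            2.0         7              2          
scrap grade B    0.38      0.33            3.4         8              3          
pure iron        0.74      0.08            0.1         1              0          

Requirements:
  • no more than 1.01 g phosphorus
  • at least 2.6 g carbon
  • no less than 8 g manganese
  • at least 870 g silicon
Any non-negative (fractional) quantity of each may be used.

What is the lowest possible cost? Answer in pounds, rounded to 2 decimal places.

£1.90

This is a linear program. Let x1 = kg of return scrap, x2 = kg of ferrosilicon, x3 = kg of scrap grade A, x4 = kg of scrap grade B, x5 = kg of pure iron.
Minimize 0.16x1 + 1.66x2 + 0.3x3 + 0.38x4 + 0.74x5 with:
  0.24x1 + 0.32x2 + 0.14x3 + 0.33x4 + 0.08x5 ≤ 1.01   (phosphorus)
  2.8x1 + 1.1x2 + 2x3 + 3.4x4 + 0.1x5 ≥ 2.6   (carbon)
  8x1 + 3x2 + 7x3 + 8x4 + 1x5 ≥ 8   (manganese)
  4x1 + 800x2 + 2x3 + 3x4 ≥ 870   (silicon)
  x1, x2, x3, x4, x5 ≥ 0.
The cheapest feasible vertex uses only return scrap, ferrosilicon; scrap grade A, scrap grade B, pure iron are not used. There the manganese and silicon constraints are tight.
So return scrap = 0.5933 kg, ferrosilicon = 1.085 kg.
Total cost: 0.16·0.5933 + 1.66·1.085 = 1.8960.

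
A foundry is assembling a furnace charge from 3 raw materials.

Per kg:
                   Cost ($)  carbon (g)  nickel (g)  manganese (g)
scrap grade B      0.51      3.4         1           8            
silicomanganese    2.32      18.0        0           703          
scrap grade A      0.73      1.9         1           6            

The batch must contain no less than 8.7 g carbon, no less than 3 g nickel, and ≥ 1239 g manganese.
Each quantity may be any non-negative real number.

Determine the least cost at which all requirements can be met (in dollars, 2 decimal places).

$5.54

Let x1 = kg of scrap grade B, x2 = kg of silicomanganese, x3 = kg of scrap grade A.
Minimise 0.51x1 + 2.32x2 + 0.73x3 with:
  3.4x1 + 18x2 + 1.9x3 ≥ 8.7   (carbon)
  1x1 + 1x3 ≥ 3   (nickel)
  8x1 + 703x2 + 6x3 ≥ 1239   (manganese)
  x1, x2, x3 ≥ 0.
At the optimum only scrap grade B, silicomanganese are positive (scrap grade A = 0). The nickel and manganese requirements are met with equality.
That vertex is x1 = 3, x2 = 1.728.
Hence cost = 0.51·3 + 2.32·1.728 = $5.5390.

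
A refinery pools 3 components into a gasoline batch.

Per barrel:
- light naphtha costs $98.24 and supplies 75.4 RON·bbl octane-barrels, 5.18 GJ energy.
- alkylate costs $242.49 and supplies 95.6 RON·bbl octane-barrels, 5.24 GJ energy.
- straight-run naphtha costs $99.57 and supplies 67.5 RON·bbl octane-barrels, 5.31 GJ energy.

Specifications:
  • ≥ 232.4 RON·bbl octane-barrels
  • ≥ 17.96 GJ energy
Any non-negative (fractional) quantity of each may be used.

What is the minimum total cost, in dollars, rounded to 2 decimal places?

Treat it as an LP. Let x1 = barrels of light naphtha, x2 = barrels of alkylate, x3 = barrels of straight-run naphtha.
Minimise 98.24x1 + 242.49x2 + 99.57x3 subject to:
  75.4x1 + 95.6x2 + 67.5x3 ≥ 232.4   (octane-barrels)
  5.18x1 + 5.24x2 + 5.31x3 ≥ 17.96   (energy)
  x1, x2, x3 ≥ 0.
At the optimum only light naphtha, straight-run naphtha are positive (alkylate = 0). Binding constraints: octane-barrels and energy.
Optimal quantities: light naphtha = 0.42867 barrels, straight-run naphtha = 2.9641 barrels.
Total cost: 98.24·0.42867 + 99.57·2.9641 = 337.2480.

$337.25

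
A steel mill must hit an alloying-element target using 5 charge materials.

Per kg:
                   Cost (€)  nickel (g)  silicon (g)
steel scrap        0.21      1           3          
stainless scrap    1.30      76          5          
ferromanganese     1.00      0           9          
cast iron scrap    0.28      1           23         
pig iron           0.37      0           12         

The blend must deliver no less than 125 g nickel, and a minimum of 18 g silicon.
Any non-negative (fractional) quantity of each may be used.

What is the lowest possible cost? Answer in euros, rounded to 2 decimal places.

Let x1 = kg of steel scrap, x2 = kg of stainless scrap, x3 = kg of ferromanganese, x4 = kg of cast iron scrap, x5 = kg of pig iron.
Minimise 0.21x1 + 1.3x2 + 1x3 + 0.28x4 + 0.37x5 with:
  1x1 + 76x2 + 1x4 ≥ 125   (nickel)
  3x1 + 5x2 + 9x3 + 23x4 + 12x5 ≥ 18   (silicon)
  x1, x2, x3, x4, x5 ≥ 0.
At the optimum only stainless scrap, cast iron scrap are positive (steel scrap, ferromanganese, pig iron = 0). The nickel and silicon requirements are met with equality.
Optimal quantities: stainless scrap = 1.639 kg, cast iron scrap = 0.4263 kg.
Total cost: 1.3·1.639 + 0.28·0.4263 = 2.2501.

€2.25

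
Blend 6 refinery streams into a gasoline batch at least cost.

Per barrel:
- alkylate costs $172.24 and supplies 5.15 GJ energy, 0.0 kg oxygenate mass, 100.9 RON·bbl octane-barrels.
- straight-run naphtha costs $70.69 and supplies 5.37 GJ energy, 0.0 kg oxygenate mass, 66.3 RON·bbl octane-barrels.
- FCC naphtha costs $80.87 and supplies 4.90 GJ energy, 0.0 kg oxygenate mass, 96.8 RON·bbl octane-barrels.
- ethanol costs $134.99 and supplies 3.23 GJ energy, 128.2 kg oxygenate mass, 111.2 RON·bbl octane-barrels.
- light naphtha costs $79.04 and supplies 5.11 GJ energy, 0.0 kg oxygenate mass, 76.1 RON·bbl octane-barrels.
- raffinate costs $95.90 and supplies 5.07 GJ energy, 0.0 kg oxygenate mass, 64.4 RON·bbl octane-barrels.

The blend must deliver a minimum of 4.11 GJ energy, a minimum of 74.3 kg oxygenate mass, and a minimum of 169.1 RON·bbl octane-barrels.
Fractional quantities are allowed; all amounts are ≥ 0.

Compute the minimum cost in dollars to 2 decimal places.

$165.67

Treat it as an LP. Let x1 = barrels of alkylate, x2 = barrels of straight-run naphtha, x3 = barrels of FCC naphtha, x4 = barrels of ethanol, x5 = barrels of light naphtha, x6 = barrels of raffinate.
Minimize 172.24x1 + 70.69x2 + 80.87x3 + 134.99x4 + 79.04x5 + 95.9x6 with:
  5.15x1 + 5.37x2 + 4.9x3 + 3.23x4 + 5.11x5 + 5.07x6 ≥ 4.11   (energy)
  128.2x4 ≥ 74.3   (oxygenate mass)
  100.9x1 + 66.3x2 + 96.8x3 + 111.2x4 + 76.1x5 + 64.4x6 ≥ 169.1   (octane-barrels)
  x1, x2, x3, x4, x5, x6 ≥ 0.
The optimal basis is {FCC naphtha, ethanol}; alkylate, straight-run naphtha, light naphtha, raffinate drop out. There the oxygenate mass and octane-barrels constraints are tight.
Optimal quantities: FCC naphtha = 1.08112 barrels, ethanol = 0.579563 barrels.
Objective = 80.87·1.08112 + 134.99·0.579563 = 165.6654.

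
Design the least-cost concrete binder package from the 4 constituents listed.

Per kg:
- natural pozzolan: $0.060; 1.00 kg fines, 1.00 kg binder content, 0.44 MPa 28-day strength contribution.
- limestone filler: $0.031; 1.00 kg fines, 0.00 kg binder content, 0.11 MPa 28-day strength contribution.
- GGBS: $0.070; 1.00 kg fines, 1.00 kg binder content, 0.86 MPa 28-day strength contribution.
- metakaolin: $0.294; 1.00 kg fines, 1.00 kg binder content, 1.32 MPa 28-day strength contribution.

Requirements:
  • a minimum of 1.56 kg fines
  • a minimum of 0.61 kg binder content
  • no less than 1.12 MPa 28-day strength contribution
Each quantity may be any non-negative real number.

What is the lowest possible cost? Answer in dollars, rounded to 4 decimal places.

Treat it as an LP. Let x1 = kg of natural pozzolan, x2 = kg of limestone filler, x3 = kg of GGBS, x4 = kg of metakaolin.
Minimize 0.06x1 + 0.031x2 + 0.07x3 + 0.294x4 subject to:
  1x1 + 1x2 + 1x3 + 1x4 ≥ 1.56   (fines)
  1x1 + 1x3 + 1x4 ≥ 0.61   (binder content)
  0.44x1 + 0.11x2 + 0.86x3 + 1.32x4 ≥ 1.12   (28-day strength contribution)
  x1, x2, x3, x4 ≥ 0.
The cheapest feasible vertex uses only limestone filler, GGBS; natural pozzolan, metakaolin are not used. Binding constraints: fines and 28-day strength contribution.
That vertex is x2 = 0.2955, x3 = 1.265.
Total cost: 0.031·0.2955 + 0.07·1.265 = 0.097711.

$0.0977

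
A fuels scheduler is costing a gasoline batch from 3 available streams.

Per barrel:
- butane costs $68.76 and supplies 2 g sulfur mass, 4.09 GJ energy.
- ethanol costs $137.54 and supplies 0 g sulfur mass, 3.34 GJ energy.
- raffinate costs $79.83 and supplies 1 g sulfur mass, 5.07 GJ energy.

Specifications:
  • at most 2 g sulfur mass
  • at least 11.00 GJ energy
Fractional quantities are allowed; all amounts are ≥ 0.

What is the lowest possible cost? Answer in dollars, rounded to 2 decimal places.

Set it up as a linear program. Let x1 = barrels of butane, x2 = barrels of ethanol, x3 = barrels of raffinate.
min 68.76x1 + 137.54x2 + 79.83x3 s.t.:
  2x1 + 1x3 ≤ 2   (sulfur mass)
  4.09x1 + 3.34x2 + 5.07x3 ≥ 11   (energy)
  x1, x2, x3 ≥ 0.
The cheapest feasible vertex uses only ethanol, raffinate; butane is not used. There the sulfur mass and energy constraints are tight.
Optimal quantities: ethanol = 0.257485 barrels, raffinate = 2 barrels.
Cost = 137.54·0.257485 + 79.83·2 = 195.0745.

$195.07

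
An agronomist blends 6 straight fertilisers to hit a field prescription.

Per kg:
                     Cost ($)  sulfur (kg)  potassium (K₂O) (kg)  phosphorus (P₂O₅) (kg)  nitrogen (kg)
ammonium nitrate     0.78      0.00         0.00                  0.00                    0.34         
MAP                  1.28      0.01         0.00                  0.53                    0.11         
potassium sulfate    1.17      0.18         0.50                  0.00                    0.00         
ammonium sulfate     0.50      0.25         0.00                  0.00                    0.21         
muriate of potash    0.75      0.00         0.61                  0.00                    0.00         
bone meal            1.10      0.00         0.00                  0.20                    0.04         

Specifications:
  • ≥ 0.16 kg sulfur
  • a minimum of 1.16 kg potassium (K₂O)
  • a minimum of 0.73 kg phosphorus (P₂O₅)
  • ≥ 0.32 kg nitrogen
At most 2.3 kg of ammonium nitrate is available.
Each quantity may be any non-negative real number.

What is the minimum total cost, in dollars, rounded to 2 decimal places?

Treat it as an LP. Let x1 = kg of ammonium nitrate, x2 = kg of MAP, x3 = kg of potassium sulfate, x4 = kg of ammonium sulfate, x5 = kg of muriate of potash, x6 = kg of bone meal.
Minimize 0.78x1 + 1.28x2 + 1.17x3 + 0.5x4 + 0.75x5 + 1.1x6 with:
  0.01x2 + 0.18x3 + 0.25x4 ≥ 0.16   (sulfur)
  0.5x3 + 0.61x5 ≥ 1.16   (potassium (K₂O))
  0.53x2 + 0.2x6 ≥ 0.73   (phosphorus (P₂O₅))
  0.34x1 + 0.11x2 + 0.21x4 + 0.04x6 ≥ 0.32   (nitrogen)
  x1 ≤ 2.3
  x1, x2, x3, x4, x5, x6 ≥ 0.
The minimum-cost mix takes nothing from potassium sulfate, bone meal — only ammonium nitrate, MAP, ammonium sulfate, muriate of potash. The sulfur, potassium (K₂O), phosphorus (P₂O₅), nitrogen requirements are met with equality.
Solving gives x1 = 0.1343, x2 = 1.377, x4 = 0.5849, x5 = 1.902.
Total cost: 0.78·0.1343 + 1.28·1.377 + 0.5·0.5849 + 0.75·1.902 = 3.5863.

$3.59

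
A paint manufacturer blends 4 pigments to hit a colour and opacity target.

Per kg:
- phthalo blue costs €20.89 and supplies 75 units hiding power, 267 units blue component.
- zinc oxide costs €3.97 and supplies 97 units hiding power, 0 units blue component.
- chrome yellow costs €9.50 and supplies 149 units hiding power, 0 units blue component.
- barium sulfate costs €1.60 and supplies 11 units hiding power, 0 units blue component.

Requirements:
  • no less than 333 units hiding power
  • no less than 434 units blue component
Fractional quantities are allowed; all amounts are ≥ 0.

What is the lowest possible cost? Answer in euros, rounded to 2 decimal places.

Let x1 = kg of phthalo blue, x2 = kg of zinc oxide, x3 = kg of chrome yellow, x4 = kg of barium sulfate.
Minimise 20.89x1 + 3.97x2 + 9.5x3 + 1.6x4 with:
  75x1 + 97x2 + 149x3 + 11x4 ≥ 333   (hiding power)
  267x1 ≥ 434   (blue component)
  x1, x2, x3, x4 ≥ 0.
At the optimum only phthalo blue, zinc oxide are positive (chrome yellow, barium sulfate = 0). The hiding power and blue component requirements are met with equality.
That vertex is x1 = 1.6255, x2 = 2.1762.
Total cost: 20.89·1.6255 + 3.97·2.1762 = 42.5962.

€42.60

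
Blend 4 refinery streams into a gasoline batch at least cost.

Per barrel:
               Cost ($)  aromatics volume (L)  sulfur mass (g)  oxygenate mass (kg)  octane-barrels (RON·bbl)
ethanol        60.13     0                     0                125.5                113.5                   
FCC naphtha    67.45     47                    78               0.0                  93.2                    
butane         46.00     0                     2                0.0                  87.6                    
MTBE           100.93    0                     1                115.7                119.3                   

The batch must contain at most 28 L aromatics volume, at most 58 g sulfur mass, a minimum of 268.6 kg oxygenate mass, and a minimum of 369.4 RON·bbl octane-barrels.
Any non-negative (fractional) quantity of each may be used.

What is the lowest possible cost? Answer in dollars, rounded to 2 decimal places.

$195.11

Treat it as an LP. Let x1 = barrels of ethanol, x2 = barrels of FCC naphtha, x3 = barrels of butane, x4 = barrels of MTBE.
Minimise 60.13x1 + 67.45x2 + 46x3 + 100.93x4 s.t.:
  47x2 ≤ 28   (aromatics volume)
  78x2 + 2x3 + 1x4 ≤ 58   (sulfur mass)
  125.5x1 + 115.7x4 ≥ 268.6   (oxygenate mass)
  113.5x1 + 93.2x2 + 87.6x3 + 119.3x4 ≥ 369.4   (octane-barrels)
  x1, x2, x3, x4 ≥ 0.
The optimal basis is {ethanol, butane}; FCC naphtha, MTBE drop out. The oxygenate mass and octane-barrels requirements are met with equality.
So ethanol = 2.1402 barrels, butane = 1.4439 barrels.
Hence cost = 60.13·2.1402 + 46·1.4439 = $195.1096.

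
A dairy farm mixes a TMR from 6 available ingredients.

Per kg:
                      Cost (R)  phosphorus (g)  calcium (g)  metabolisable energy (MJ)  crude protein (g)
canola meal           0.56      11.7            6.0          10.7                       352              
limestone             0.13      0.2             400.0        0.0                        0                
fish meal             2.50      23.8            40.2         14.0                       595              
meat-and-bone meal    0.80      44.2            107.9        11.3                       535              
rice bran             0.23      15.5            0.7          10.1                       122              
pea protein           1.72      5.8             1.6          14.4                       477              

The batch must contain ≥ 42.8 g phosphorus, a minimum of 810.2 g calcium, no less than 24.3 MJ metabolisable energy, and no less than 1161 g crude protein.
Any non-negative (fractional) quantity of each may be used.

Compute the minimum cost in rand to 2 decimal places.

This is a linear program. Let x1 = kg of canola meal, x2 = kg of limestone, x3 = kg of fish meal, x4 = kg of meat-and-bone meal, x5 = kg of rice bran, x6 = kg of pea protein.
Minimize 0.56x1 + 0.13x2 + 2.5x3 + 0.8x4 + 0.23x5 + 1.72x6 subject to:
  11.7x1 + 0.2x2 + 23.8x3 + 44.2x4 + 15.5x5 + 5.8x6 ≥ 42.8   (phosphorus)
  6x1 + 400x2 + 40.2x3 + 107.9x4 + 0.7x5 + 1.6x6 ≥ 810.2   (calcium)
  10.7x1 + 14x3 + 11.3x4 + 10.1x5 + 14.4x6 ≥ 24.3   (metabolisable energy)
  352x1 + 595x3 + 535x4 + 122x5 + 477x6 ≥ 1161   (crude protein)
  x1, x2, x3, x4, x5, x6 ≥ 0.
The cheapest feasible vertex uses only limestone, meat-and-bone meal; canola meal, fish meal, rice bran, pea protein are not used. The calcium and crude protein requirements are met with equality.
That vertex is x2 = 1.44, x4 = 2.17.
Hence cost = 0.13·1.44 + 0.8·2.17 = R1.9232.

R1.92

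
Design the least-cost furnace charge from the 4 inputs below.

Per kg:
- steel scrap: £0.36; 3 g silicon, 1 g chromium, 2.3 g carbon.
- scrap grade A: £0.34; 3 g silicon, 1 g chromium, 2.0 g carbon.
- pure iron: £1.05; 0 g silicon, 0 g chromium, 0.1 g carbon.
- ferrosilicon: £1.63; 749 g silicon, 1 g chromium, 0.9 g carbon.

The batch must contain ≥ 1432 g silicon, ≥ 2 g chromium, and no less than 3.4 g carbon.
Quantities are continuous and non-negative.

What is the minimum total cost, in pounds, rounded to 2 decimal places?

£3.37

Set it up as a linear program. Let x1 = kg of steel scrap, x2 = kg of scrap grade A, x3 = kg of pure iron, x4 = kg of ferrosilicon.
Minimise 0.36x1 + 0.34x2 + 1.05x3 + 1.63x4 subject to:
  3x1 + 3x2 + 749x4 ≥ 1432   (silicon)
  1x1 + 1x2 + 1x4 ≥ 2   (chromium)
  2.3x1 + 2x2 + 0.1x3 + 0.9x4 ≥ 3.4   (carbon)
  x1, x2, x3, x4 ≥ 0.
At the optimum only steel scrap, ferrosilicon are positive (scrap grade A, pure iron = 0). There the silicon and carbon constraints are tight.
That vertex is x1 = 0.7313, x4 = 1.909.
Hence cost = 0.36·0.7313 + 1.63·1.909 = £3.3749.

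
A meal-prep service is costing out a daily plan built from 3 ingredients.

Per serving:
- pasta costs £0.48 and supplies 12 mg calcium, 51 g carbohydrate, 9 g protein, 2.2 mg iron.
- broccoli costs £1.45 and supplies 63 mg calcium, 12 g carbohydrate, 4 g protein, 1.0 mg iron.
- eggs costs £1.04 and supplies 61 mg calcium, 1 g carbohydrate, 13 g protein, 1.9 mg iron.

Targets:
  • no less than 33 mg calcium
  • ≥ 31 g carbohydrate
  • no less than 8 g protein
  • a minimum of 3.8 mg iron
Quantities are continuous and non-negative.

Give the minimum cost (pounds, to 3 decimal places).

Treat it as an LP. Let x1 = servings of pasta, x2 = servings of broccoli, x3 = servings of eggs.
Minimise 0.48x1 + 1.45x2 + 1.04x3 s.t.:
  12x1 + 63x2 + 61x3 ≥ 33   (calcium)
  51x1 + 12x2 + 1x3 ≥ 31   (carbohydrate)
  9x1 + 4x2 + 13x3 ≥ 8   (protein)
  2.2x1 + 1x2 + 1.9x3 ≥ 3.8   (iron)
  x1, x2, x3 ≥ 0.
At the optimum only pasta, eggs are positive (broccoli = 0). Binding constraints: calcium and iron.
That vertex is x1 = 1.518, x3 = 0.2424.
Hence cost = 0.48·1.518 + 1.04·0.2424 = £0.98074.

£0.981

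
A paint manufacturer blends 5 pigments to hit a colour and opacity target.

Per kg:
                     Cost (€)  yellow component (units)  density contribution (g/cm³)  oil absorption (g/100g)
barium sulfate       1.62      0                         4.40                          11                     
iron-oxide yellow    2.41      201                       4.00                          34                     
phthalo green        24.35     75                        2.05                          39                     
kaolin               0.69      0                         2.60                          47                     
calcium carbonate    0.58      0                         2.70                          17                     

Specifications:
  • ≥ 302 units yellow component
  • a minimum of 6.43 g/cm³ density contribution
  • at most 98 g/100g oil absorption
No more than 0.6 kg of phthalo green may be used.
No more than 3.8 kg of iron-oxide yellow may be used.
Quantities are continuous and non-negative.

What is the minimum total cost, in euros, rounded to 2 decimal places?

Set it up as a linear program. Let x1 = kg of barium sulfate, x2 = kg of iron-oxide yellow, x3 = kg of phthalo green, x4 = kg of kaolin, x5 = kg of calcium carbonate.
min 1.62x1 + 2.41x2 + 24.35x3 + 0.69x4 + 0.58x5 with:
  201x2 + 75x3 ≥ 302   (yellow component)
  4.4x1 + 4x2 + 2.05x3 + 2.6x4 + 2.7x5 ≥ 6.43   (density contribution)
  11x1 + 34x2 + 39x3 + 47x4 + 17x5 ≤ 98   (oil absorption)
  x3 ≤ 0.6
  x2 ≤ 3.8
  x1, x2, x3, x4, x5 ≥ 0.
The minimum-cost mix takes nothing from barium sulfate, phthalo green, kaolin — only iron-oxide yellow, calcium carbonate. Binding constraints: yellow component and density contribution.
So iron-oxide yellow = 1.502 kg, calcium carbonate = 0.1556 kg.
Cost = 2.41·1.502 + 0.58·0.1556 = 3.7101.

€3.71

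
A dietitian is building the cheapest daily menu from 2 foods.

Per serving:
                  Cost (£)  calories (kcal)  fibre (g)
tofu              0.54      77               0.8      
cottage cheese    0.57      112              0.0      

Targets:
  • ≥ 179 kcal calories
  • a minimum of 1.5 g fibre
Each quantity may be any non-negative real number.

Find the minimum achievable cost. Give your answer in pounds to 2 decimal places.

£1.19

Let x1 = servings of tofu, x2 = servings of cottage cheese.
min 0.54x1 + 0.57x2 s.t.:
  77x1 + 112x2 ≥ 179   (calories)
  0.8x1 ≥ 1.5   (fibre)
  x1, x2 ≥ 0.
Both inputs are positive at the optimum. The calories and fibre requirements are met with equality.
Solving gives x1 = 1.875, x2 = 0.3092.
Hence cost = 0.54·1.875 + 0.57·0.3092 = £1.1887.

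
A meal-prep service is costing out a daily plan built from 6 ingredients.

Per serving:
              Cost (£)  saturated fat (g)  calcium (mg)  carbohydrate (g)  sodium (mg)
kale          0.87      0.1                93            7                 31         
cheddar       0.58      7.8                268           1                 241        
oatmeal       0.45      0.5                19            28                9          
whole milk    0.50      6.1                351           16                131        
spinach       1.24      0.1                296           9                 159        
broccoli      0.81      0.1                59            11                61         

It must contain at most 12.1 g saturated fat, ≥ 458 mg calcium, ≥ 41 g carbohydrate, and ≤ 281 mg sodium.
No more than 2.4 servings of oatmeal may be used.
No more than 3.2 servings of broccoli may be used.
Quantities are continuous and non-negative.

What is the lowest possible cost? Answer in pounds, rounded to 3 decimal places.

This is a linear program. Let x1 = servings of kale, x2 = servings of cheddar, x3 = servings of oatmeal, x4 = servings of whole milk, x5 = servings of spinach, x6 = servings of broccoli.
Minimise 0.87x1 + 0.58x2 + 0.45x3 + 0.5x4 + 1.24x5 + 0.81x6 subject to:
  0.1x1 + 7.8x2 + 0.5x3 + 6.1x4 + 0.1x5 + 0.1x6 ≤ 12.1   (saturated fat)
  93x1 + 268x2 + 19x3 + 351x4 + 296x5 + 59x6 ≥ 458   (calcium)
  7x1 + 1x2 + 28x3 + 16x4 + 9x5 + 11x6 ≥ 41   (carbohydrate)
  31x1 + 241x2 + 9x3 + 131x4 + 159x5 + 61x6 ≤ 281   (sodium)
  x3 ≤ 2.4
  x6 ≤ 3.2
  x1, x2, x3, x4, x5, x6 ≥ 0.
The minimum-cost mix takes nothing from kale, cheddar, spinach, broccoli — only oatmeal, whole milk. There the calcium and carbohydrate constraints are tight.
Optimal quantities: oatmeal = 0.7416 servings, whole milk = 1.265 servings.
Total cost: 0.45·0.7416 + 0.5·1.265 = 0.96622.

£0.966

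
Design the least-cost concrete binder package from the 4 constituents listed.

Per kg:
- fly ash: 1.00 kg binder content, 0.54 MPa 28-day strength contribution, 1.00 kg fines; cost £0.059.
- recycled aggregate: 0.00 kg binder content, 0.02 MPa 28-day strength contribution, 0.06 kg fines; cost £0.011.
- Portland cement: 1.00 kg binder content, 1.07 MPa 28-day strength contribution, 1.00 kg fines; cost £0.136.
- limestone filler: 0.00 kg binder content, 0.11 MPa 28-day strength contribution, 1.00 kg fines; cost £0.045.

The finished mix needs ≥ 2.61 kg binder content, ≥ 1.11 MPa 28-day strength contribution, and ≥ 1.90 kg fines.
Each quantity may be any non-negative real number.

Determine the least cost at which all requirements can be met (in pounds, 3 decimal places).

Let x1 = kg of fly ash, x2 = kg of recycled aggregate, x3 = kg of Portland cement, x4 = kg of limestone filler.
min 0.059x1 + 0.011x2 + 0.136x3 + 0.045x4 subject to:
  1x1 + 1x3 ≥ 2.61   (binder content)
  0.54x1 + 0.02x2 + 1.07x3 + 0.11x4 ≥ 1.11   (28-day strength contribution)
  1x1 + 0.06x2 + 1x3 + 1x4 ≥ 1.9   (fines)
  x1, x2, x3, x4 ≥ 0.
The optimal basis is {fly ash}; recycled aggregate, Portland cement, limestone filler drop out. The binder content requirement is met with equality.
Optimal quantities: fly ash = 2.61 kg.
Total cost: 0.059·2.61 = 0.15399.

£0.154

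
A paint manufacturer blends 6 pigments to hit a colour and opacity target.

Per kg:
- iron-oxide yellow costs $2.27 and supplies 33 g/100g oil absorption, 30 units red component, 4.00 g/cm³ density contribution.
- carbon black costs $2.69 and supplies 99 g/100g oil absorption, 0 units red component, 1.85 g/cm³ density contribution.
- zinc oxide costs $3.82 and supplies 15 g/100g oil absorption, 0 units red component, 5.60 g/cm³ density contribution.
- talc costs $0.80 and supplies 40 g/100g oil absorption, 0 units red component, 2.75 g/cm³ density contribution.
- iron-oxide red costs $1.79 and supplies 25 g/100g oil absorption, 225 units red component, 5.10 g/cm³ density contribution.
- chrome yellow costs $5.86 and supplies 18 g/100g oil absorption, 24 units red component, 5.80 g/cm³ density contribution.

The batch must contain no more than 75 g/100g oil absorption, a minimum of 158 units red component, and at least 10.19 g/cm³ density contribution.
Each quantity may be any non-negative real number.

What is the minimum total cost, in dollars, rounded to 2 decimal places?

$3.42

Treat it as an LP. Let x1 = kg of iron-oxide yellow, x2 = kg of carbon black, x3 = kg of zinc oxide, x4 = kg of talc, x5 = kg of iron-oxide red, x6 = kg of chrome yellow.
min 2.27x1 + 2.69x2 + 3.82x3 + 0.8x4 + 1.79x5 + 5.86x6 with:
  33x1 + 99x2 + 15x3 + 40x4 + 25x5 + 18x6 ≤ 75   (oil absorption)
  30x1 + 225x5 + 24x6 ≥ 158   (red component)
  4x1 + 1.85x2 + 5.6x3 + 2.75x4 + 5.1x5 + 5.8x6 ≥ 10.19   (density contribution)
  x1, x2, x3, x4, x5, x6 ≥ 0.
At the optimum only talc, iron-oxide red are positive (iron-oxide yellow, carbon black, zinc oxide, chrome yellow = 0). There the oil absorption and density contribution constraints are tight.
Optimal quantities: talc = 0.9445 kg, iron-oxide red = 1.489 kg.
Objective = 0.8·0.9445 + 1.79·1.489 = 3.4209.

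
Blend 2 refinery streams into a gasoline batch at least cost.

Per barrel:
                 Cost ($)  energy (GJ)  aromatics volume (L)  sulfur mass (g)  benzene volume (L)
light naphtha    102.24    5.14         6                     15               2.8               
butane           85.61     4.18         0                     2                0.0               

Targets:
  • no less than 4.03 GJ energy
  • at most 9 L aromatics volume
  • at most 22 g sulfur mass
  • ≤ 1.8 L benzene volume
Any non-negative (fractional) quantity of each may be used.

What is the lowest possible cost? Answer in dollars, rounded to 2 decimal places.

Let x1 = barrels of light naphtha, x2 = barrels of butane.
Minimise 102.24x1 + 85.61x2 s.t.:
  5.14x1 + 4.18x2 ≥ 4.03   (energy)
  6x1 ≤ 9   (aromatics volume)
  15x1 + 2x2 ≤ 22   (sulfur mass)
  2.8x1 ≤ 1.8   (benzene volume)
  x1, x2 ≥ 0.
Both inputs are positive at the optimum. There the energy and benzene volume constraints are tight.
So light naphtha = 0.6429 barrels, butane = 0.1736 barrels.
Objective = 102.24·0.6429 + 85.61·0.1736 = 80.5920.

$80.59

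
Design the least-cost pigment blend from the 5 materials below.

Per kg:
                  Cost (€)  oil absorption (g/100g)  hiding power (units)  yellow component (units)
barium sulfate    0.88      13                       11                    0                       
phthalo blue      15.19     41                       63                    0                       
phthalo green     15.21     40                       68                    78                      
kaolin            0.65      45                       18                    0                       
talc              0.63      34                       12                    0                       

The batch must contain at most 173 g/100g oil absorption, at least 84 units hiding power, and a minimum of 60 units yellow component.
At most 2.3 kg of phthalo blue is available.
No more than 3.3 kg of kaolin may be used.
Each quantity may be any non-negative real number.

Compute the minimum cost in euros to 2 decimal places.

€12.84

Let x1 = kg of barium sulfate, x2 = kg of phthalo blue, x3 = kg of phthalo green, x4 = kg of kaolin, x5 = kg of talc.
Minimise 0.88x1 + 15.19x2 + 15.21x3 + 0.65x4 + 0.63x5 subject to:
  13x1 + 41x2 + 40x3 + 45x4 + 34x5 ≤ 173   (oil absorption)
  11x1 + 63x2 + 68x3 + 18x4 + 12x5 ≥ 84   (hiding power)
  78x3 ≥ 60   (yellow component)
  x2 ≤ 2.3
  x4 ≤ 3.3
  x1, x2, x3, x4, x5 ≥ 0.
The cheapest feasible vertex uses only phthalo green, kaolin; barium sulfate, phthalo blue, talc are not used. The hiding power and yellow component requirements are met with equality.
Optimal quantities: phthalo green = 0.7692 kg, kaolin = 1.761 kg.
Cost = 15.21·0.7692 + 0.65·1.761 = 12.8442.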